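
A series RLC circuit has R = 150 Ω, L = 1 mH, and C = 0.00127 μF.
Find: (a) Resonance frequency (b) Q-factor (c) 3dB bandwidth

Step 1 — Resonance: ω₀ = 1/√(LC) = 1/√(0.001·1.27e-09) = 8.874e+05 rad/s.
Step 2 — f₀ = ω₀/(2π) = 1.412e+05 Hz.
Step 3 — Series Q: Q = ω₀L/R = 8.874e+05·0.001/150 = 5.916.
Step 4 — Bandwidth: Δω = ω₀/Q = 1.5e+05 rad/s; BW = Δω/(2π) = 2.387e+04 Hz.

(a) f₀ = 1.412e+05 Hz  (b) Q = 5.916  (c) BW = 2.387e+04 Hz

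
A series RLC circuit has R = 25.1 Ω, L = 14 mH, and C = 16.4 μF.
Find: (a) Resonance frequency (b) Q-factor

Step 1 — Resonance condition Im(Z)=0 gives ω₀ = 1/√(LC).
Step 2 — ω₀ = 1/√(0.014·1.64e-05) = 2087 rad/s.
Step 3 — f₀ = ω₀/(2π) = 332.1 Hz.
Step 4 — Series Q: Q = ω₀L/R = 2087·0.014/25.1 = 1.164.

(a) f₀ = 332.1 Hz  (b) Q = 1.164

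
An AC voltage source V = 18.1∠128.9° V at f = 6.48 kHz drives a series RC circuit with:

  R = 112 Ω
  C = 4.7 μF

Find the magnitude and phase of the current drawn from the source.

Step 1 — Angular frequency: ω = 2π·f = 2π·6480 = 4.072e+04 rad/s.
Step 2 — Component impedances:
  R: Z = R = 112 Ω
  C: Z = 1/(jωC) = -j/(ω·C) = 0 - j5.226 Ω
Step 3 — Series combination: Z_total = R + C = 112 - j5.226 Ω = 112.1∠-2.7° Ω.
Step 4 — Source phasor: V = 18.1∠128.9° V = -11.37 + j14.09 V.
Step 5 — Ohm's law: I = V / Z_total = (-11.37 + j14.09) / (112 - j5.226) = -0.1071 + j0.1208 A.
Step 6 — Convert to polar: |I| = 0.1614 A, ∠I = 131.6°.

I = 0.1614∠131.6° A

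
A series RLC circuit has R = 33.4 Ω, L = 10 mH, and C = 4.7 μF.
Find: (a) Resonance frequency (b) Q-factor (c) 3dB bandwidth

Step 1 — Resonance: ω₀ = 1/√(LC) = 1/√(0.01·4.7e-06) = 4613 rad/s.
Step 2 — f₀ = ω₀/(2π) = 734.1 Hz.
Step 3 — Series Q: Q = ω₀L/R = 4613·0.01/33.4 = 1.381.
Step 4 — Bandwidth: Δω = ω₀/Q = 3340 rad/s; BW = Δω/(2π) = 531.6 Hz.

(a) f₀ = 734.1 Hz  (b) Q = 1.381  (c) BW = 531.6 Hz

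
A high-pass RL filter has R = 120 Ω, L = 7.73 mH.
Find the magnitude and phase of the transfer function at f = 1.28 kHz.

Step 1 — Angular frequency: ω = 2π·1280 = 8042 rad/s.
Step 2 — Transfer function: H(jω) = jωL/(R + jωL).
Step 3 — Numerator jωL = j·62.17; denominator R + jωL = 120 + j62.17.
Step 4 — H = 0.2116 + j0.4084.
Step 5 — Magnitude: |H| = 0.46 (-6.7 dB); phase: φ = 62.6°.

|H| = 0.46 (-6.7 dB), φ = 62.6°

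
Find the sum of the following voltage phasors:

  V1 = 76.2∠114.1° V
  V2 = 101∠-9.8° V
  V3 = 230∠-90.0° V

Step 1 — Convert each phasor to rectangular form:
  V1 = 76.2·(cos(114.1°) + j·sin(114.1°)) = -31.11 + j69.56 V
  V2 = 101·(cos(-9.8°) + j·sin(-9.8°)) = 99.53 - j17.19 V
  V3 = 230·(cos(-90.0°) + j·sin(-90.0°)) = 0 - j230 V
Step 2 — Sum components: V_total = 68.41 - j177.6 V.
Step 3 — Convert to polar: |V_total| = 190.4 V, ∠V_total = -68.9°.

V_total = 190.4∠-68.9° V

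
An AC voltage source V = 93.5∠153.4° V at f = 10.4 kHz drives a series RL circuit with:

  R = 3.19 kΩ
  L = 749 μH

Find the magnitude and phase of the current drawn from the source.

Step 1 — Angular frequency: ω = 2π·f = 2π·1.04e+04 = 6.535e+04 rad/s.
Step 2 — Component impedances:
  R: Z = R = 3190 Ω
  L: Z = jωL = j·6.535e+04·0.000749 = 0 + j48.94 Ω
Step 3 — Series combination: Z_total = R + L = 3190 + j48.94 Ω = 3190∠0.9° Ω.
Step 4 — Source phasor: V = 93.5∠153.4° V = -83.6 + j41.87 V.
Step 5 — Ohm's law: I = V / Z_total = (-83.6 + j41.87) / (3190 + j48.94) = -0.026 + j0.01352 A.
Step 6 — Convert to polar: |I| = 0.02931 A, ∠I = 152.5°.

I = 0.02931∠152.5° A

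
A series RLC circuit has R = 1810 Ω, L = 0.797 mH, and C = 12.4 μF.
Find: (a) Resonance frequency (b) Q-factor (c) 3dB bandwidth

Step 1 — Resonance condition Im(Z)=0 gives ω₀ = 1/√(LC).
Step 2 — ω₀ = 1/√(0.000797·1.24e-05) = 1.006e+04 rad/s.
Step 3 — f₀ = ω₀/(2π) = 1601 Hz.
Step 4 — Series Q: Q = ω₀L/R = 1.006e+04·0.000797/1810 = 0.004429.
Step 5 — 3dB bandwidth: Δω = ω₀/Q = 2.271e+06 rad/s; BW = Δω/(2π) = 3.614e+05 Hz.

(a) f₀ = 1601 Hz  (b) Q = 0.004429  (c) BW = 3.614e+05 Hz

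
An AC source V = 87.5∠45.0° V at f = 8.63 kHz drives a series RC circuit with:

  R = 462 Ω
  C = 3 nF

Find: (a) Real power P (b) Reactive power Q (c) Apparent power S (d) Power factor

Step 1 — Angular frequency: ω = 2π·f = 2π·8630 = 5.422e+04 rad/s.
Step 2 — Component impedances:
  R: Z = R = 462 Ω
  C: Z = 1/(jωC) = -j/(ω·C) = 0 - j6147 Ω
Step 3 — Series combination: Z_total = R + C = 462 - j6147 Ω = 6165∠-85.7° Ω.
Step 4 — Source phasor: V = 87.5∠45.0° V = 61.87 + j61.87 V.
Step 5 — Current: I = V / Z = -0.009256 + j0.01076 A = 0.01419∠130.7° A.
Step 6 — Complex power: S = V·I* = 0.09308 - j1.238 VA.
Step 7 — Real power: P = Re(S) = 0.09308 W.
Step 8 — Reactive power: Q = Im(S) = -1.238 VAR.
Step 9 — Apparent power: |S| = 1.242 VA.
Step 10 — Power factor: PF = P/|S| = 0.07494 (leading).

(a) P = 0.09308 W  (b) Q = -1.238 VAR  (c) S = 1.242 VA  (d) PF = 0.07494 (leading)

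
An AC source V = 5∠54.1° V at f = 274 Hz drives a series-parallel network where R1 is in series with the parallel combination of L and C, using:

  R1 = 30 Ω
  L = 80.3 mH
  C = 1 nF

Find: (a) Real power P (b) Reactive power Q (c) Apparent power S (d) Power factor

Step 1 — Angular frequency: ω = 2π·f = 2π·274 = 1722 rad/s.
Step 2 — Component impedances:
  R1: Z = R = 30 Ω
  L: Z = jωL = j·1722·0.0803 = 0 + j138.2 Ω
  C: Z = 1/(jωC) = -j/(ω·C) = 0 - j5.809e+05 Ω
Step 3 — Parallel branch: L || C = 1/(1/L + 1/C) = 0 + j138.3 Ω.
Step 4 — Series with R1: Z_total = R1 + (L || C) = 30 + j138.3 Ω = 141.5∠77.8° Ω.
Step 5 — Source phasor: V = 5∠54.1° V = 2.932 + j4.05 V.
Step 6 — Current: I = V / Z = 0.03237 - j0.01418 A = 0.03534∠-23.7° A.
Step 7 — Complex power: S = V·I* = 0.03746 + j0.1727 VA.
Step 8 — Real power: P = Re(S) = 0.03746 W.
Step 9 — Reactive power: Q = Im(S) = 0.1727 VAR.
Step 10 — Apparent power: |S| = 0.1767 VA.
Step 11 — Power factor: PF = P/|S| = 0.212 (lagging).

(a) P = 0.03746 W  (b) Q = 0.1727 VAR  (c) S = 0.1767 VA  (d) PF = 0.212 (lagging)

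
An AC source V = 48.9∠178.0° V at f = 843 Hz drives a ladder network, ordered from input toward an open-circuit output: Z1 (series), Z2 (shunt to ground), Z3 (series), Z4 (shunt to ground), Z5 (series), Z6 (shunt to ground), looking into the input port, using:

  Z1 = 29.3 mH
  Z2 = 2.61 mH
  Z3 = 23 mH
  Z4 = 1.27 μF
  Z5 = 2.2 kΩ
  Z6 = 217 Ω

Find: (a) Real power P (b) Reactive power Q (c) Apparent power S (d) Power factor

Step 1 — Angular frequency: ω = 2π·f = 2π·843 = 5297 rad/s.
Step 2 — Component impedances:
  Z1: Z = jωL = j·5297·0.0293 = 0 + j155.2 Ω
  Z2: Z = jωL = j·5297·0.00261 = 0 + j13.82 Ω
  Z3: Z = jωL = j·5297·0.023 = 0 + j121.8 Ω
  Z4: Z = 1/(jωC) = -j/(ω·C) = 0 - j148.7 Ω
  Z5: Z = R = 2200 Ω
  Z6: Z = R = 217 Ω
Step 3 — Ladder network (open output): work backward from the far end, alternating series and parallel combinations. Z_in = 7.316 + j179 Ω = 179.2∠87.7° Ω.
Step 4 — Source phasor: V = 48.9∠178.0° V = -48.87 + j1.707 V.
Step 5 — Current: I = V / Z = -0.001621 + j0.2729 A = 0.2729∠90.3° A.
Step 6 — Complex power: S = V·I* = 0.545 + j13.34 VA.
Step 7 — Real power: P = Re(S) = 0.545 W.
Step 8 — Reactive power: Q = Im(S) = 13.34 VAR.
Step 9 — Apparent power: |S| = 13.35 VA.
Step 10 — Power factor: PF = P/|S| = 0.04083 (lagging).

(a) P = 0.545 W  (b) Q = 13.34 VAR  (c) S = 13.35 VA  (d) PF = 0.04083 (lagging)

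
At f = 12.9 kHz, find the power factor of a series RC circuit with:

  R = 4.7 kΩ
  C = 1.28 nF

Step 1 — Angular frequency: ω = 2π·f = 2π·1.29e+04 = 8.105e+04 rad/s.
Step 2 — Component impedances:
  R: Z = R = 4700 Ω
  C: Z = 1/(jωC) = -j/(ω·C) = 0 - j9639 Ω
Step 3 — Series combination: Z_total = R + C = 4700 - j9639 Ω = 1.072e+04∠-64.0° Ω.
Step 4 — Power factor: PF = cos(φ) = Re(Z)/|Z| = 4700/10724 = 0.4383.
Step 5 — Type: Im(Z) = -9639 ⇒ leading (phase φ = -64.0°).

PF = 0.4383 (leading, φ = -64.0°)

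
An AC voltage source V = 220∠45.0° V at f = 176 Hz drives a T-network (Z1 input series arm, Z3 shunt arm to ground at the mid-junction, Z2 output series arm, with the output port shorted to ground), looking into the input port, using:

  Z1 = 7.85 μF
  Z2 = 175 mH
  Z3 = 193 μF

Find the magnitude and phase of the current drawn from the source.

Step 1 — Angular frequency: ω = 2π·f = 2π·176 = 1106 rad/s.
Step 2 — Component impedances:
  Z1: Z = 1/(jωC) = -j/(ω·C) = 0 - j115.2 Ω
  Z2: Z = jωL = j·1106·0.175 = 0 + j193.5 Ω
  Z3: Z = 1/(jωC) = -j/(ω·C) = 0 - j4.685 Ω
Step 3 — With the output port shorted to ground, the output series arm Z2 runs from the junction to ground; the shunt arm Z3 also runs from the junction to ground. They appear in parallel: Z3 || Z2 = 0 - j4.802 Ω.
Step 4 — Series with input arm Z1: Z_in = Z1 + (Z3 || Z2) = 0 - j120 Ω = 120∠-90.0° Ω.
Step 5 — Source phasor: V = 220∠45.0° V = 155.6 + j155.6 V.
Step 6 — Ohm's law: I = V / Z_total = (155.6 + j155.6) / (0 - j120) = -1.296 + j1.296 A.
Step 7 — Convert to polar: |I| = 1.833 A, ∠I = 135.0°.

I = 1.833∠135.0° A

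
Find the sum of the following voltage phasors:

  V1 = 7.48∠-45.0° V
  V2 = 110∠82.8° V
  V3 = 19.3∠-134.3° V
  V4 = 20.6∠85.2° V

Step 1 — Convert each phasor to rectangular form:
  V1 = 7.48·(cos(-45.0°) + j·sin(-45.0°)) = 5.289 - j5.289 V
  V2 = 110·(cos(82.8°) + j·sin(82.8°)) = 13.79 + j109.1 V
  V3 = 19.3·(cos(-134.3°) + j·sin(-134.3°)) = -13.48 - j13.81 V
  V4 = 20.6·(cos(85.2°) + j·sin(85.2°)) = 1.724 + j20.53 V
Step 2 — Sum components: V_total = 7.32 + j110.6 V.
Step 3 — Convert to polar: |V_total| = 110.8 V, ∠V_total = 86.2°.

V_total = 110.8∠86.2° V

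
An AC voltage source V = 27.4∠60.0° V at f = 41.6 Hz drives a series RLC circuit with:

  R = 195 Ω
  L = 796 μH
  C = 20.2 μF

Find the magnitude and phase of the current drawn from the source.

Step 1 — Angular frequency: ω = 2π·f = 2π·41.6 = 261.4 rad/s.
Step 2 — Component impedances:
  R: Z = R = 195 Ω
  L: Z = jωL = j·261.4·0.000796 = 0 + j0.2081 Ω
  C: Z = 1/(jωC) = -j/(ω·C) = 0 - j189.4 Ω
Step 3 — Series combination: Z_total = R + L + C = 195 - j189.2 Ω = 271.7∠-44.1° Ω.
Step 4 — Source phasor: V = 27.4∠60.0° V = 13.7 + j23.73 V.
Step 5 — Ohm's law: I = V / Z_total = (13.7 + j23.73) / (195 - j189.2) = -0.02463 + j0.0978 A.
Step 6 — Convert to polar: |I| = 0.1008 A, ∠I = 104.1°.

I = 0.1008∠104.1° A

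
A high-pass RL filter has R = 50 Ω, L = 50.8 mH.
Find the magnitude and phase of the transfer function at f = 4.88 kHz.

Step 1 — Angular frequency: ω = 2π·4880 = 3.066e+04 rad/s.
Step 2 — Transfer function: H(jω) = jωL/(R + jωL).
Step 3 — Numerator jωL = j·1558; denominator R + jωL = 50 + j1558.
Step 4 — H = 0.999 + j0.03207.
Step 5 — Magnitude: |H| = 0.9995 (-0.0 dB); phase: φ = 1.8°.

|H| = 0.9995 (-0.0 dB), φ = 1.8°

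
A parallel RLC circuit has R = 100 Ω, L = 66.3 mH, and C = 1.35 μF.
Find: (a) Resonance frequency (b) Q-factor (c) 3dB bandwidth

Step 1 — Resonance: ω₀ = 1/√(LC) = 1/√(0.0663·1.35e-06) = 3343 rad/s.
Step 2 — f₀ = ω₀/(2π) = 532 Hz.
Step 3 — Parallel Q: Q = R/(ω₀L) = 100/(3343·0.0663) = 0.4512.
Step 4 — Bandwidth: Δω = ω₀/Q = 7407 rad/s; BW = Δω/(2π) = 1179 Hz.

(a) f₀ = 532 Hz  (b) Q = 0.4512  (c) BW = 1179 Hz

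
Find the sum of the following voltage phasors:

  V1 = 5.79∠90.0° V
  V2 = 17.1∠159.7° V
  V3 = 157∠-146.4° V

Step 1 — Convert each phasor to rectangular form:
  V1 = 5.79·(cos(90.0°) + j·sin(90.0°)) = 0 + j5.79 V
  V2 = 17.1·(cos(159.7°) + j·sin(159.7°)) = -16.04 + j5.933 V
  V3 = 157·(cos(-146.4°) + j·sin(-146.4°)) = -130.8 - j86.88 V
Step 2 — Sum components: V_total = -146.8 - j75.16 V.
Step 3 — Convert to polar: |V_total| = 164.9 V, ∠V_total = -152.9°.

V_total = 164.9∠-152.9° V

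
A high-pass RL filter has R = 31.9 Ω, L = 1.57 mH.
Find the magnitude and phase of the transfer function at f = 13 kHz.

Step 1 — Angular frequency: ω = 2π·1.3e+04 = 8.168e+04 rad/s.
Step 2 — Transfer function: H(jω) = jωL/(R + jωL).
Step 3 — Numerator jωL = j·128.2; denominator R + jωL = 31.9 + j128.2.
Step 4 — H = 0.9417 + j0.2343.
Step 5 — Magnitude: |H| = 0.9704 (-0.3 dB); phase: φ = 14.0°.

|H| = 0.9704 (-0.3 dB), φ = 14.0°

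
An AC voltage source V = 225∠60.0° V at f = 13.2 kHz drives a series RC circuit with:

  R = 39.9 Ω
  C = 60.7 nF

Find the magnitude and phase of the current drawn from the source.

Step 1 — Angular frequency: ω = 2π·f = 2π·1.32e+04 = 8.294e+04 rad/s.
Step 2 — Component impedances:
  R: Z = R = 39.9 Ω
  C: Z = 1/(jωC) = -j/(ω·C) = 0 - j198.6 Ω
Step 3 — Series combination: Z_total = R + C = 39.9 - j198.6 Ω = 202.6∠-78.6° Ω.
Step 4 — Source phasor: V = 225∠60.0° V = 112.5 + j194.9 V.
Step 5 — Ohm's law: I = V / Z_total = (112.5 + j194.9) / (39.9 - j198.6) = -0.8336 + j0.7338 A.
Step 6 — Convert to polar: |I| = 1.111 A, ∠I = 138.6°.

I = 1.111∠138.6° A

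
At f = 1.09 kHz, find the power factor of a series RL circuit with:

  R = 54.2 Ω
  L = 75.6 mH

Step 1 — Angular frequency: ω = 2π·f = 2π·1090 = 6849 rad/s.
Step 2 — Component impedances:
  R: Z = R = 54.2 Ω
  L: Z = jωL = j·6849·0.0756 = 0 + j517.8 Ω
Step 3 — Series combination: Z_total = R + L = 54.2 + j517.8 Ω = 520.6∠84.0° Ω.
Step 4 — Power factor: PF = cos(φ) = Re(Z)/|Z| = 54.2/520.6 = 0.1041.
Step 5 — Type: Im(Z) = 517.8 ⇒ lagging (phase φ = 84.0°).

PF = 0.1041 (lagging, φ = 84.0°)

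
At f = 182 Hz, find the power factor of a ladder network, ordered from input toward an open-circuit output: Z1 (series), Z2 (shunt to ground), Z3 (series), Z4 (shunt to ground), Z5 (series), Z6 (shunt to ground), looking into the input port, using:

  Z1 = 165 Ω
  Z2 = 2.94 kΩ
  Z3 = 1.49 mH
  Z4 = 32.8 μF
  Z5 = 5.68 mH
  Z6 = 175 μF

Step 1 — Angular frequency: ω = 2π·f = 2π·182 = 1144 rad/s.
Step 2 — Component impedances:
  Z1: Z = R = 165 Ω
  Z2: Z = R = 2940 Ω
  Z3: Z = jωL = j·1144·0.00149 = 0 + j1.704 Ω
  Z4: Z = 1/(jωC) = -j/(ω·C) = 0 - j26.66 Ω
  Z5: Z = jωL = j·1144·0.00568 = 0 + j6.495 Ω
  Z6: Z = 1/(jωC) = -j/(ω·C) = 0 - j4.997 Ω
Step 3 — Ladder network (open output): work backward from the far end, alternating series and parallel combinations. Z_in = 165 + j3.291 Ω = 165∠1.1° Ω.
Step 4 — Power factor: PF = cos(φ) = Re(Z)/|Z| = 165/165.04 = 0.9998.
Step 5 — Type: Im(Z) = 3.291 ⇒ lagging (phase φ = 1.1°).

PF = 0.9998 (lagging, φ = 1.1°)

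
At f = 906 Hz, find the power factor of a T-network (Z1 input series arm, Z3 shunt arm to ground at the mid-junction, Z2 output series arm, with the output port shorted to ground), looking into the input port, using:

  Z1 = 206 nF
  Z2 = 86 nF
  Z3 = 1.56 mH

Step 1 — Angular frequency: ω = 2π·f = 2π·906 = 5693 rad/s.
Step 2 — Component impedances:
  Z1: Z = 1/(jωC) = -j/(ω·C) = 0 - j852.8 Ω
  Z2: Z = 1/(jωC) = -j/(ω·C) = 0 - j2043 Ω
  Z3: Z = jωL = j·5693·0.00156 = 0 + j8.88 Ω
Step 3 — With the output port shorted to ground, the output series arm Z2 runs from the junction to ground; the shunt arm Z3 also runs from the junction to ground. They appear in parallel: Z3 || Z2 = 0 + j8.919 Ω.
Step 4 — Series with input arm Z1: Z_in = Z1 + (Z3 || Z2) = 0 - j843.8 Ω = 843.8∠-90.0° Ω.
Step 5 — Power factor: PF = cos(φ) = Re(Z)/|Z| = 0/843.8 = 0.
Step 6 — Type: Im(Z) = -843.8 ⇒ leading (phase φ = -90.0°).

PF = 0 (leading, φ = -90.0°)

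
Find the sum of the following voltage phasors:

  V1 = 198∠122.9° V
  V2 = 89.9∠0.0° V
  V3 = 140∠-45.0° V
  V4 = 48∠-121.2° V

Step 1 — Convert each phasor to rectangular form:
  V1 = 198·(cos(122.9°) + j·sin(122.9°)) = -107.5 + j166.2 V
  V2 = 89.9·(cos(0.0°) + j·sin(0.0°)) = 89.9 V
  V3 = 140·(cos(-45.0°) + j·sin(-45.0°)) = 98.99 - j98.99 V
  V4 = 48·(cos(-121.2°) + j·sin(-121.2°)) = -24.87 - j41.06 V
Step 2 — Sum components: V_total = 56.48 + j26.19 V.
Step 3 — Convert to polar: |V_total| = 62.26 V, ∠V_total = 24.9°.

V_total = 62.26∠24.9° V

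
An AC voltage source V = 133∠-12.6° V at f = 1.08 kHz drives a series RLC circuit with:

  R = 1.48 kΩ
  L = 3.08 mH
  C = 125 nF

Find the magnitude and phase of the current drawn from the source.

Step 1 — Angular frequency: ω = 2π·f = 2π·1080 = 6786 rad/s.
Step 2 — Component impedances:
  R: Z = R = 1480 Ω
  L: Z = jωL = j·6786·0.00308 = 0 + j20.9 Ω
  C: Z = 1/(jωC) = -j/(ω·C) = 0 - j1179 Ω
Step 3 — Series combination: Z_total = R + L + C = 1480 - j1158 Ω = 1879∠-38.0° Ω.
Step 4 — Source phasor: V = 133∠-12.6° V = 129.8 - j29.01 V.
Step 5 — Ohm's law: I = V / Z_total = (129.8 - j29.01) / (1480 - j1158) = 0.06391 + j0.0304 A.
Step 6 — Convert to polar: |I| = 0.07077 A, ∠I = 25.4°.

I = 0.07077∠25.4° A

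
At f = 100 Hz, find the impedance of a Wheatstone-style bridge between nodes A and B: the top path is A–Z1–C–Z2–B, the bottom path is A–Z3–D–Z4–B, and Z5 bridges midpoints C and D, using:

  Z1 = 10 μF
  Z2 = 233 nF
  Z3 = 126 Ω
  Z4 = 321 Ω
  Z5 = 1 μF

Step 1 — Angular frequency: ω = 2π·f = 2π·100 = 628.3 rad/s.
Step 2 — Component impedances:
  Z1: Z = 1/(jωC) = -j/(ω·C) = 0 - j159.2 Ω
  Z2: Z = 1/(jωC) = -j/(ω·C) = 0 - j6831 Ω
  Z3: Z = R = 126 Ω
  Z4: Z = R = 321 Ω
  Z5: Z = 1/(jωC) = -j/(ω·C) = 0 - j1592 Ω
Step 3 — Bridge requires nodal analysis (the Z5 bridge couples midpoints C and D, so the two paths cannot be reduced to a simple series/parallel combination). Setting node B to ground and injecting 1 A at node A, the 3-node admittance system at A, C, D solves to V_A = Z_AB = 443.7 - j35.94 Ω = 445.1∠-4.6° Ω.

Z = 443.7 - j35.94 Ω = 445.1∠-4.6° Ω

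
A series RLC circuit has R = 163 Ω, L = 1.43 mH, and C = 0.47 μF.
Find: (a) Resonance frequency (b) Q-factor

Step 1 — Resonance condition Im(Z)=0 gives ω₀ = 1/√(LC).
Step 2 — ω₀ = 1/√(0.00143·4.7e-07) = 3.857e+04 rad/s.
Step 3 — f₀ = ω₀/(2π) = 6139 Hz.
Step 4 — Series Q: Q = ω₀L/R = 3.857e+04·0.00143/163 = 0.3384.

(a) f₀ = 6139 Hz  (b) Q = 0.3384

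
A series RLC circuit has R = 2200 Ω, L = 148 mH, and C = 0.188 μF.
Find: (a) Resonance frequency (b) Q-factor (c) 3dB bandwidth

Step 1 — Resonance: ω₀ = 1/√(LC) = 1/√(0.148·1.88e-07) = 5995 rad/s.
Step 2 — f₀ = ω₀/(2π) = 954.1 Hz.
Step 3 — Series Q: Q = ω₀L/R = 5995·0.148/2200 = 0.4033.
Step 4 — Bandwidth: Δω = ω₀/Q = 1.486e+04 rad/s; BW = Δω/(2π) = 2366 Hz.

(a) f₀ = 954.1 Hz  (b) Q = 0.4033  (c) BW = 2366 Hz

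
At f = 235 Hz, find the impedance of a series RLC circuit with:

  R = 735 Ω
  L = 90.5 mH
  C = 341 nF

Step 1 — Angular frequency: ω = 2π·f = 2π·235 = 1477 rad/s.
Step 2 — Component impedances:
  R: Z = R = 735 Ω
  L: Z = jωL = j·1477·0.0905 = 0 + j133.6 Ω
  C: Z = 1/(jωC) = -j/(ω·C) = 0 - j1986 Ω
Step 3 — Series combination: Z_total = R + L + C = 735 - j1852 Ω = 1993∠-68.4° Ω.

Z = 735 - j1852 Ω = 1993∠-68.4° Ω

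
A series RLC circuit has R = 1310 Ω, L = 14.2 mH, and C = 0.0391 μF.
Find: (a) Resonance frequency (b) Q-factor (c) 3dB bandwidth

Step 1 — Resonance: ω₀ = 1/√(LC) = 1/√(0.0142·3.91e-08) = 4.244e+04 rad/s.
Step 2 — f₀ = ω₀/(2π) = 6754 Hz.
Step 3 — Series Q: Q = ω₀L/R = 4.244e+04·0.0142/1310 = 0.46.
Step 4 — Bandwidth: Δω = ω₀/Q = 9.225e+04 rad/s; BW = Δω/(2π) = 1.468e+04 Hz.

(a) f₀ = 6754 Hz  (b) Q = 0.46  (c) BW = 1.468e+04 Hz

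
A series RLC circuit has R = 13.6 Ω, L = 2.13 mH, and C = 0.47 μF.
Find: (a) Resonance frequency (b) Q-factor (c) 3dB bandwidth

Step 1 — Resonance: ω₀ = 1/√(LC) = 1/√(0.00213·4.7e-07) = 3.161e+04 rad/s.
Step 2 — f₀ = ω₀/(2π) = 5030 Hz.
Step 3 — Series Q: Q = ω₀L/R = 3.161e+04·0.00213/13.6 = 4.95.
Step 4 — Bandwidth: Δω = ω₀/Q = 6385 rad/s; BW = Δω/(2π) = 1016 Hz.

(a) f₀ = 5030 Hz  (b) Q = 4.95  (c) BW = 1016 Hz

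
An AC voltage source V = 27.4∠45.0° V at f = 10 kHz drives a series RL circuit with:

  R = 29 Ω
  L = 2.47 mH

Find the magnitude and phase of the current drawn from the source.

Step 1 — Angular frequency: ω = 2π·f = 2π·1e+04 = 6.283e+04 rad/s.
Step 2 — Component impedances:
  R: Z = R = 29 Ω
  L: Z = jωL = j·6.283e+04·0.00247 = 0 + j155.2 Ω
Step 3 — Series combination: Z_total = R + L = 29 + j155.2 Ω = 157.9∠79.4° Ω.
Step 4 — Source phasor: V = 27.4∠45.0° V = 19.37 + j19.37 V.
Step 5 — Ohm's law: I = V / Z_total = (19.37 + j19.37) / (29 + j155.2) = 0.1432 - j0.09809 A.
Step 6 — Convert to polar: |I| = 0.1735 A, ∠I = -34.4°.

I = 0.1735∠-34.4° A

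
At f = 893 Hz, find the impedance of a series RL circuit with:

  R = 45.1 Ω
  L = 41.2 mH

Step 1 — Angular frequency: ω = 2π·f = 2π·893 = 5611 rad/s.
Step 2 — Component impedances:
  R: Z = R = 45.1 Ω
  L: Z = jωL = j·5611·0.0412 = 0 + j231.2 Ω
Step 3 — Series combination: Z_total = R + L = 45.1 + j231.2 Ω = 235.5∠79.0° Ω.

Z = 45.1 + j231.2 Ω = 235.5∠79.0° Ω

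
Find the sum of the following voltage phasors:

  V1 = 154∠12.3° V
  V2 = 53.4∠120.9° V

Step 1 — Convert each phasor to rectangular form:
  V1 = 154·(cos(12.3°) + j·sin(12.3°)) = 150.5 + j32.81 V
  V2 = 53.4·(cos(120.9°) + j·sin(120.9°)) = -27.42 + j45.82 V
Step 2 — Sum components: V_total = 123 + j78.63 V.
Step 3 — Convert to polar: |V_total| = 146 V, ∠V_total = 32.6°.

V_total = 146∠32.6° V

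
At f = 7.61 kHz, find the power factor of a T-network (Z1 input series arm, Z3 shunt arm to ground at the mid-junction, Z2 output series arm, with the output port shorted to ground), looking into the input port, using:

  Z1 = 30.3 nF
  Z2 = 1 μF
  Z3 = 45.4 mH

Step 1 — Angular frequency: ω = 2π·f = 2π·7610 = 4.782e+04 rad/s.
Step 2 — Component impedances:
  Z1: Z = 1/(jωC) = -j/(ω·C) = 0 - j690.2 Ω
  Z2: Z = 1/(jωC) = -j/(ω·C) = 0 - j20.91 Ω
  Z3: Z = jωL = j·4.782e+04·0.0454 = 0 + j2171 Ω
Step 3 — With the output port shorted to ground, the output series arm Z2 runs from the junction to ground; the shunt arm Z3 also runs from the junction to ground. They appear in parallel: Z3 || Z2 = 0 - j21.12 Ω.
Step 4 — Series with input arm Z1: Z_in = Z1 + (Z3 || Z2) = 0 - j711.3 Ω = 711.3∠-90.0° Ω.
Step 5 — Power factor: PF = cos(φ) = Re(Z)/|Z| = 0/711.3 = 0.
Step 6 — Type: Im(Z) = -711.3 ⇒ leading (phase φ = -90.0°).

PF = 0 (leading, φ = -90.0°)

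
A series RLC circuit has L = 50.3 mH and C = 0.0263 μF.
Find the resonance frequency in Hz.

Step 1 — Resonance condition Im(Z)=0 gives ω₀ = 1/√(LC).
Step 2 — ω₀ = 1/√(0.0503·2.63e-08) = 2.749e+04 rad/s.
Step 3 — f₀ = ω₀/(2π) = 4376 Hz.

f₀ = 4376 Hz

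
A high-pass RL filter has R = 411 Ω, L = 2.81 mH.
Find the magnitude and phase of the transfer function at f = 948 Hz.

Step 1 — Angular frequency: ω = 2π·948 = 5956 rad/s.
Step 2 — Transfer function: H(jω) = jωL/(R + jωL).
Step 3 — Numerator jωL = j·16.74; denominator R + jωL = 411 + j16.74.
Step 4 — H = 0.001656 + j0.04066.
Step 5 — Magnitude: |H| = 0.04069 (-27.8 dB); phase: φ = 87.7°.

|H| = 0.04069 (-27.8 dB), φ = 87.7°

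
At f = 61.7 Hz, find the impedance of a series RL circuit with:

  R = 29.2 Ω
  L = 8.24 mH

Step 1 — Angular frequency: ω = 2π·f = 2π·61.7 = 387.7 rad/s.
Step 2 — Component impedances:
  R: Z = R = 29.2 Ω
  L: Z = jωL = j·387.7·0.00824 = 0 + j3.194 Ω
Step 3 — Series combination: Z_total = R + L = 29.2 + j3.194 Ω = 29.37∠6.2° Ω.

Z = 29.2 + j3.194 Ω = 29.37∠6.2° Ω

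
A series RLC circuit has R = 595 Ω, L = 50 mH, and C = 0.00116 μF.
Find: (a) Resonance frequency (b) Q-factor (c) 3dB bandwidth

Step 1 — Resonance condition Im(Z)=0 gives ω₀ = 1/√(LC).
Step 2 — ω₀ = 1/√(0.05·1.16e-09) = 1.313e+05 rad/s.
Step 3 — f₀ = ω₀/(2π) = 2.09e+04 Hz.
Step 4 — Series Q: Q = ω₀L/R = 1.313e+05·0.05/595 = 11.03.
Step 5 — 3dB bandwidth: Δω = ω₀/Q = 1.19e+04 rad/s; BW = Δω/(2π) = 1894 Hz.

(a) f₀ = 2.09e+04 Hz  (b) Q = 11.03  (c) BW = 1894 Hz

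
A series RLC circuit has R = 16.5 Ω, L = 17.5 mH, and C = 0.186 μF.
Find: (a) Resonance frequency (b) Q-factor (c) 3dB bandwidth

Step 1 — Resonance condition Im(Z)=0 gives ω₀ = 1/√(LC).
Step 2 — ω₀ = 1/√(0.0175·1.86e-07) = 1.753e+04 rad/s.
Step 3 — f₀ = ω₀/(2π) = 2790 Hz.
Step 4 — Series Q: Q = ω₀L/R = 1.753e+04·0.0175/16.5 = 18.59.
Step 5 — 3dB bandwidth: Δω = ω₀/Q = 942.9 rad/s; BW = Δω/(2π) = 150.1 Hz.

(a) f₀ = 2790 Hz  (b) Q = 18.59  (c) BW = 150.1 Hz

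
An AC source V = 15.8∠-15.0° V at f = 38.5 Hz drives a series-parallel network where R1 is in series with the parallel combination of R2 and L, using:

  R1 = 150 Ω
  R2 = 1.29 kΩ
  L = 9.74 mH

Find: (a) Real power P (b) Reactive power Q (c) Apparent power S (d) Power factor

Step 1 — Angular frequency: ω = 2π·f = 2π·38.5 = 241.9 rad/s.
Step 2 — Component impedances:
  R1: Z = R = 150 Ω
  R2: Z = R = 1290 Ω
  L: Z = jωL = j·241.9·0.00974 = 0 + j2.356 Ω
Step 3 — Parallel branch: R2 || L = 1/(1/R2 + 1/L) = 0.004303 + j2.356 Ω.
Step 4 — Series with R1: Z_total = R1 + (R2 || L) = 150 + j2.356 Ω = 150∠0.9° Ω.
Step 5 — Source phasor: V = 15.8∠-15.0° V = 15.26 - j4.089 V.
Step 6 — Current: I = V / Z = 0.1013 - j0.02885 A = 0.1053∠-15.9° A.
Step 7 — Complex power: S = V·I* = 1.664 + j0.02613 VA.
Step 8 — Real power: P = Re(S) = 1.664 W.
Step 9 — Reactive power: Q = Im(S) = 0.02613 VAR.
Step 10 — Apparent power: |S| = 1.664 VA.
Step 11 — Power factor: PF = P/|S| = 0.9999 (lagging).

(a) P = 1.664 W  (b) Q = 0.02613 VAR  (c) S = 1.664 VA  (d) PF = 0.9999 (lagging)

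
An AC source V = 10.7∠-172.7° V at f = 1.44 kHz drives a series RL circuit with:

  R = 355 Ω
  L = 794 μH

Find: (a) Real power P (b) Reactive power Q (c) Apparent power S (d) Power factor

Step 1 — Angular frequency: ω = 2π·f = 2π·1440 = 9048 rad/s.
Step 2 — Component impedances:
  R: Z = R = 355 Ω
  L: Z = jωL = j·9048·0.000794 = 0 + j7.184 Ω
Step 3 — Series combination: Z_total = R + L = 355 + j7.184 Ω = 355.1∠1.2° Ω.
Step 4 — Source phasor: V = 10.7∠-172.7° V = -10.61 - j1.36 V.
Step 5 — Current: I = V / Z = -0.02996 - j0.003224 A = 0.03013∠-173.9° A.
Step 6 — Complex power: S = V·I* = 0.3224 + j0.006524 VA.
Step 7 — Real power: P = Re(S) = 0.3224 W.
Step 8 — Reactive power: Q = Im(S) = 0.006524 VAR.
Step 9 — Apparent power: |S| = 0.3224 VA.
Step 10 — Power factor: PF = P/|S| = 0.9998 (lagging).

(a) P = 0.3224 W  (b) Q = 0.006524 VAR  (c) S = 0.3224 VA  (d) PF = 0.9998 (lagging)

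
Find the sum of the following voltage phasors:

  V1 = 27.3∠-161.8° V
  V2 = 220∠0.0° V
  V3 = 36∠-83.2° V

Step 1 — Convert each phasor to rectangular form:
  V1 = 27.3·(cos(-161.8°) + j·sin(-161.8°)) = -25.93 - j8.527 V
  V2 = 220·(cos(0.0°) + j·sin(0.0°)) = 220 V
  V3 = 36·(cos(-83.2°) + j·sin(-83.2°)) = 4.263 - j35.75 V
Step 2 — Sum components: V_total = 198.3 - j44.27 V.
Step 3 — Convert to polar: |V_total| = 203.2 V, ∠V_total = -12.6°.

V_total = 203.2∠-12.6° V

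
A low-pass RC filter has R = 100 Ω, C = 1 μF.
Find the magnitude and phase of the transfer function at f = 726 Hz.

Step 1 — Angular frequency: ω = 2π·726 = 4562 rad/s.
Step 2 — Transfer function: H(jω) = 1/(1 + jωRC).
Step 3 — Denominator: 1 + jωRC = 1 + j·4562·100·1e-06 = 1 + j0.4562.
Step 4 — H = 0.8278 - j0.3776.
Step 5 — Magnitude: |H| = 0.9098 (-0.8 dB); phase: φ = -24.5°.

|H| = 0.9098 (-0.8 dB), φ = -24.5°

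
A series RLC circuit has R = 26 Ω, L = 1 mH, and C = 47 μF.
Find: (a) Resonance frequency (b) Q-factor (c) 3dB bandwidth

Step 1 — Resonance condition Im(Z)=0 gives ω₀ = 1/√(LC).
Step 2 — ω₀ = 1/√(0.001·4.7e-05) = 4613 rad/s.
Step 3 — f₀ = ω₀/(2π) = 734.1 Hz.
Step 4 — Series Q: Q = ω₀L/R = 4613·0.001/26 = 0.1774.
Step 5 — 3dB bandwidth: Δω = ω₀/Q = 2.6e+04 rad/s; BW = Δω/(2π) = 4138 Hz.

(a) f₀ = 734.1 Hz  (b) Q = 0.1774  (c) BW = 4138 Hz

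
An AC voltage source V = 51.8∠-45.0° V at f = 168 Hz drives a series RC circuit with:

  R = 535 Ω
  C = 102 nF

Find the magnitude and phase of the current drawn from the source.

Step 1 — Angular frequency: ω = 2π·f = 2π·168 = 1056 rad/s.
Step 2 — Component impedances:
  R: Z = R = 535 Ω
  C: Z = 1/(jωC) = -j/(ω·C) = 0 - j9288 Ω
Step 3 — Series combination: Z_total = R + C = 535 - j9288 Ω = 9303∠-86.7° Ω.
Step 4 — Source phasor: V = 51.8∠-45.0° V = 36.63 - j36.63 V.
Step 5 — Ohm's law: I = V / Z_total = (36.63 - j36.63) / (535 - j9288) = 0.004157 + j0.003704 A.
Step 6 — Convert to polar: |I| = 0.005568 A, ∠I = 41.7°.

I = 0.005568∠41.7° A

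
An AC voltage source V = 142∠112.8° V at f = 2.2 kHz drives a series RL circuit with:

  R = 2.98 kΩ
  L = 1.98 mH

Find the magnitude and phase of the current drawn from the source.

Step 1 — Angular frequency: ω = 2π·f = 2π·2200 = 1.382e+04 rad/s.
Step 2 — Component impedances:
  R: Z = R = 2980 Ω
  L: Z = jωL = j·1.382e+04·0.00198 = 0 + j27.37 Ω
Step 3 — Series combination: Z_total = R + L = 2980 + j27.37 Ω = 2980∠0.5° Ω.
Step 4 — Source phasor: V = 142∠112.8° V = -55.03 + j130.9 V.
Step 5 — Ohm's law: I = V / Z_total = (-55.03 + j130.9) / (2980 + j27.37) = -0.01806 + j0.04409 A.
Step 6 — Convert to polar: |I| = 0.04765 A, ∠I = 112.3°.

I = 0.04765∠112.3° A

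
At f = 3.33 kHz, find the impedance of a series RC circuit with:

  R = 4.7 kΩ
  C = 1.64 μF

Step 1 — Angular frequency: ω = 2π·f = 2π·3330 = 2.092e+04 rad/s.
Step 2 — Component impedances:
  R: Z = R = 4700 Ω
  C: Z = 1/(jωC) = -j/(ω·C) = 0 - j29.14 Ω
Step 3 — Series combination: Z_total = R + C = 4700 - j29.14 Ω = 4700∠-0.4° Ω.

Z = 4700 - j29.14 Ω = 4700∠-0.4° Ω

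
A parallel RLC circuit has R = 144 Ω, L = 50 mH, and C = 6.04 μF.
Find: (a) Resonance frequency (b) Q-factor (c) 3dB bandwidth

Step 1 — Resonance: ω₀ = 1/√(LC) = 1/√(0.05·6.04e-06) = 1820 rad/s.
Step 2 — f₀ = ω₀/(2π) = 289.6 Hz.
Step 3 — Parallel Q: Q = R/(ω₀L) = 144/(1820·0.05) = 1.583.
Step 4 — Bandwidth: Δω = ω₀/Q = 1150 rad/s; BW = Δω/(2π) = 183 Hz.

(a) f₀ = 289.6 Hz  (b) Q = 1.583  (c) BW = 183 Hz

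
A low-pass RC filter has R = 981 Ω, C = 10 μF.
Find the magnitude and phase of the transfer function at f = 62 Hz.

Step 1 — Angular frequency: ω = 2π·62 = 389.6 rad/s.
Step 2 — Transfer function: H(jω) = 1/(1 + jωRC).
Step 3 — Denominator: 1 + jωRC = 1 + j·389.6·981·1e-05 = 1 + j3.822.
Step 4 — H = 0.06408 - j0.2449.
Step 5 — Magnitude: |H| = 0.2531 (-11.9 dB); phase: φ = -75.3°.

|H| = 0.2531 (-11.9 dB), φ = -75.3°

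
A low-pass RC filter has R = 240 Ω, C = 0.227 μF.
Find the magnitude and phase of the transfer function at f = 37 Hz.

Step 1 — Angular frequency: ω = 2π·37 = 232.5 rad/s.
Step 2 — Transfer function: H(jω) = 1/(1 + jωRC).
Step 3 — Denominator: 1 + jωRC = 1 + j·232.5·240·2.27e-07 = 1 + j0.01267.
Step 4 — H = 0.9998 - j0.01266.
Step 5 — Magnitude: |H| = 0.9999 (-0.0 dB); phase: φ = -0.7°.

|H| = 0.9999 (-0.0 dB), φ = -0.7°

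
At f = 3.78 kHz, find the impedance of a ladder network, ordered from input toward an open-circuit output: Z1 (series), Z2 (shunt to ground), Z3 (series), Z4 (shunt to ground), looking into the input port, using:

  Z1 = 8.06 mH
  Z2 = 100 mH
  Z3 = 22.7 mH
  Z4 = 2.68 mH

Step 1 — Angular frequency: ω = 2π·f = 2π·3780 = 2.375e+04 rad/s.
Step 2 — Component impedances:
  Z1: Z = jωL = j·2.375e+04·0.00806 = 0 + j191.4 Ω
  Z2: Z = jωL = j·2.375e+04·0.1 = 0 + j2375 Ω
  Z3: Z = jωL = j·2.375e+04·0.0227 = 0 + j539.1 Ω
  Z4: Z = jωL = j·2.375e+04·0.00268 = 0 + j63.65 Ω
Step 3 — Ladder network (open output): work backward from the far end, alternating series and parallel combinations. Z_in = 0 + j672.2 Ω = 672.2∠90.0° Ω.

Z = 0 + j672.2 Ω = 672.2∠90.0° Ω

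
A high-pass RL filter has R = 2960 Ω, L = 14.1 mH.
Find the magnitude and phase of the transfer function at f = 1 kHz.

Step 1 — Angular frequency: ω = 2π·1000 = 6283 rad/s.
Step 2 — Transfer function: H(jω) = jωL/(R + jωL).
Step 3 — Numerator jωL = j·88.59; denominator R + jωL = 2960 + j88.59.
Step 4 — H = 0.000895 + j0.0299.
Step 5 — Magnitude: |H| = 0.02992 (-30.5 dB); phase: φ = 88.3°.

|H| = 0.02992 (-30.5 dB), φ = 88.3°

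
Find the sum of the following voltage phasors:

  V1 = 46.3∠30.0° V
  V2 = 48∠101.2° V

Step 1 — Convert each phasor to rectangular form:
  V1 = 46.3·(cos(30.0°) + j·sin(30.0°)) = 40.1 + j23.15 V
  V2 = 48·(cos(101.2°) + j·sin(101.2°)) = -9.323 + j47.09 V
Step 2 — Sum components: V_total = 30.77 + j70.24 V.
Step 3 — Convert to polar: |V_total| = 76.68 V, ∠V_total = 66.3°.

V_total = 76.68∠66.3° V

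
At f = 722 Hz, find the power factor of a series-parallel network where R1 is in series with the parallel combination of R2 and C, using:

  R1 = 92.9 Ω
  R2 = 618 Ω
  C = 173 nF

Step 1 — Angular frequency: ω = 2π·f = 2π·722 = 4536 rad/s.
Step 2 — Component impedances:
  R1: Z = R = 92.9 Ω
  R2: Z = R = 618 Ω
  C: Z = 1/(jωC) = -j/(ω·C) = 0 - j1274 Ω
Step 3 — Parallel branch: R2 || C = 1/(1/R2 + 1/C) = 500.3 - j242.7 Ω.
Step 4 — Series with R1: Z_total = R1 + (R2 || C) = 593.2 - j242.7 Ω = 640.9∠-22.2° Ω.
Step 5 — Power factor: PF = cos(φ) = Re(Z)/|Z| = 593.2/640.9 = 0.9256.
Step 6 — Type: Im(Z) = -242.7 ⇒ leading (phase φ = -22.2°).

PF = 0.9256 (leading, φ = -22.2°)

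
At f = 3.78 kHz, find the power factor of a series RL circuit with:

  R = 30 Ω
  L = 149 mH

Step 1 — Angular frequency: ω = 2π·f = 2π·3780 = 2.375e+04 rad/s.
Step 2 — Component impedances:
  R: Z = R = 30 Ω
  L: Z = jωL = j·2.375e+04·0.149 = 0 + j3539 Ω
Step 3 — Series combination: Z_total = R + L = 30 + j3539 Ω = 3539∠89.5° Ω.
Step 4 — Power factor: PF = cos(φ) = Re(Z)/|Z| = 30/3539 = 0.008477.
Step 5 — Type: Im(Z) = 3539 ⇒ lagging (phase φ = 89.5°).

PF = 0.008477 (lagging, φ = 89.5°)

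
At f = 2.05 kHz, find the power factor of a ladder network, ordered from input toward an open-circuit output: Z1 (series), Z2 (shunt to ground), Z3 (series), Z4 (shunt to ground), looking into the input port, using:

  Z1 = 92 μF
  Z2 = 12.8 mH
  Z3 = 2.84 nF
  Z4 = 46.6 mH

Step 1 — Angular frequency: ω = 2π·f = 2π·2050 = 1.288e+04 rad/s.
Step 2 — Component impedances:
  Z1: Z = 1/(jωC) = -j/(ω·C) = 0 - j0.8439 Ω
  Z2: Z = jωL = j·1.288e+04·0.0128 = 0 + j164.9 Ω
  Z3: Z = 1/(jωC) = -j/(ω·C) = 0 - j2.734e+04 Ω
  Z4: Z = jωL = j·1.288e+04·0.0466 = 0 + j600.2 Ω
Step 3 — Ladder network (open output): work backward from the far end, alternating series and parallel combinations. Z_in = 0 + j165 Ω = 165∠90.0° Ω.
Step 4 — Power factor: PF = cos(φ) = Re(Z)/|Z| = 0/165 = 0.
Step 5 — Type: Im(Z) = 165 ⇒ lagging (phase φ = 90.0°).

PF = 0 (lagging, φ = 90.0°)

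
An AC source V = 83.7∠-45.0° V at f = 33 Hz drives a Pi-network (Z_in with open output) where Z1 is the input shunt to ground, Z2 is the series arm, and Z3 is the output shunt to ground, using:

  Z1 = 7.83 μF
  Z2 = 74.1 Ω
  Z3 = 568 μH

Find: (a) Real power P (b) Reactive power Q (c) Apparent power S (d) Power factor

Step 1 — Angular frequency: ω = 2π·f = 2π·33 = 207.3 rad/s.
Step 2 — Component impedances:
  Z1: Z = 1/(jωC) = -j/(ω·C) = 0 - j615.9 Ω
  Z2: Z = R = 74.1 Ω
  Z3: Z = jωL = j·207.3·0.000568 = 0 + j0.1178 Ω
Step 3 — With open output, the series arm Z2 and the output shunt Z3 appear in series to ground: Z2 + Z3 = 74.1 + j0.1178 Ω.
Step 4 — Parallel with input shunt Z1: Z_in = Z1 || (Z2 + Z3) = 73.07 - j8.674 Ω = 73.58∠-6.8° Ω.
Step 5 — Source phasor: V = 83.7∠-45.0° V = 59.18 - j59.18 V.
Step 6 — Current: I = V / Z = 0.8935 - j0.7039 A = 1.137∠-38.2° A.
Step 7 — Complex power: S = V·I* = 94.54 - j11.22 VA.
Step 8 — Real power: P = Re(S) = 94.54 W.
Step 9 — Reactive power: Q = Im(S) = -11.22 VAR.
Step 10 — Apparent power: |S| = 95.21 VA.
Step 11 — Power factor: PF = P/|S| = 0.993 (leading).

(a) P = 94.54 W  (b) Q = -11.22 VAR  (c) S = 95.21 VA  (d) PF = 0.993 (leading)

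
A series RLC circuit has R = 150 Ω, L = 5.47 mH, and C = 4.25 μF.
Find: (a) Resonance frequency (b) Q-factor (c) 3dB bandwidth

Step 1 — Resonance: ω₀ = 1/√(LC) = 1/√(0.00547·4.25e-06) = 6559 rad/s.
Step 2 — f₀ = ω₀/(2π) = 1044 Hz.
Step 3 — Series Q: Q = ω₀L/R = 6559·0.00547/150 = 0.2392.
Step 4 — Bandwidth: Δω = ω₀/Q = 2.742e+04 rad/s; BW = Δω/(2π) = 4364 Hz.

(a) f₀ = 1044 Hz  (b) Q = 0.2392  (c) BW = 4364 Hz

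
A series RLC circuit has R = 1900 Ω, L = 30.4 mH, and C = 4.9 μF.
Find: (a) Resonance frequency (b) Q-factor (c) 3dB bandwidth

Step 1 — Resonance: ω₀ = 1/√(LC) = 1/√(0.0304·4.9e-06) = 2591 rad/s.
Step 2 — f₀ = ω₀/(2π) = 412.4 Hz.
Step 3 — Series Q: Q = ω₀L/R = 2591·0.0304/1900 = 0.04146.
Step 4 — Bandwidth: Δω = ω₀/Q = 6.25e+04 rad/s; BW = Δω/(2π) = 9947 Hz.

(a) f₀ = 412.4 Hz  (b) Q = 0.04146  (c) BW = 9947 Hz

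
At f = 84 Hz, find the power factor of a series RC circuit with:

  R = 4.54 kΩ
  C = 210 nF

Step 1 — Angular frequency: ω = 2π·f = 2π·84 = 527.8 rad/s.
Step 2 — Component impedances:
  R: Z = R = 4540 Ω
  C: Z = 1/(jωC) = -j/(ω·C) = 0 - j9022 Ω
Step 3 — Series combination: Z_total = R + C = 4540 - j9022 Ω = 1.01e+04∠-63.3° Ω.
Step 4 — Power factor: PF = cos(φ) = Re(Z)/|Z| = 4540/1.01e+04 = 0.4495.
Step 5 — Type: Im(Z) = -9022 ⇒ leading (phase φ = -63.3°).

PF = 0.4495 (leading, φ = -63.3°)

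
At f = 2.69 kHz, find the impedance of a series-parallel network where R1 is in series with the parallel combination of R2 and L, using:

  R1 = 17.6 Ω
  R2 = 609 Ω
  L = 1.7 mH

Step 1 — Angular frequency: ω = 2π·f = 2π·2690 = 1.69e+04 rad/s.
Step 2 — Component impedances:
  R1: Z = R = 17.6 Ω
  R2: Z = R = 609 Ω
  L: Z = jωL = j·1.69e+04·0.0017 = 0 + j28.73 Ω
Step 3 — Parallel branch: R2 || L = 1/(1/R2 + 1/L) = 1.353 + j28.67 Ω.
Step 4 — Series with R1: Z_total = R1 + (R2 || L) = 18.95 + j28.67 Ω = 34.37∠56.5° Ω.

Z = 18.95 + j28.67 Ω = 34.37∠56.5° Ω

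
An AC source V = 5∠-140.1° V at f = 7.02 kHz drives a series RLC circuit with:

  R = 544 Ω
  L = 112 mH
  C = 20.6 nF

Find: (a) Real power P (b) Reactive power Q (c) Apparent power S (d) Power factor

Step 1 — Angular frequency: ω = 2π·f = 2π·7020 = 4.411e+04 rad/s.
Step 2 — Component impedances:
  R: Z = R = 544 Ω
  L: Z = jωL = j·4.411e+04·0.112 = 0 + j4940 Ω
  C: Z = 1/(jωC) = -j/(ω·C) = 0 - j1101 Ω
Step 3 — Series combination: Z_total = R + L + C = 544 + j3840 Ω = 3878∠81.9° Ω.
Step 4 — Source phasor: V = 5∠-140.1° V = -3.836 - j3.207 V.
Step 5 — Current: I = V / Z = -0.0009576 + j0.0008634 A = 0.001289∠138.0° A.
Step 6 — Complex power: S = V·I* = 0.0009044 + j0.006383 VA.
Step 7 — Real power: P = Re(S) = 0.0009044 W.
Step 8 — Reactive power: Q = Im(S) = 0.006383 VAR.
Step 9 — Apparent power: |S| = 0.006447 VA.
Step 10 — Power factor: PF = P/|S| = 0.1403 (lagging).

(a) P = 0.0009044 W  (b) Q = 0.006383 VAR  (c) S = 0.006447 VA  (d) PF = 0.1403 (lagging)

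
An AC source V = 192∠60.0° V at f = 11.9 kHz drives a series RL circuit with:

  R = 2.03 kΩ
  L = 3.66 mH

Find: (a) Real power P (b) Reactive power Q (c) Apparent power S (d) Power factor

Step 1 — Angular frequency: ω = 2π·f = 2π·1.19e+04 = 7.477e+04 rad/s.
Step 2 — Component impedances:
  R: Z = R = 2030 Ω
  L: Z = jωL = j·7.477e+04·0.00366 = 0 + j273.7 Ω
Step 3 — Series combination: Z_total = R + L = 2030 + j273.7 Ω = 2048∠7.7° Ω.
Step 4 — Source phasor: V = 192∠60.0° V = 96 + j166.3 V.
Step 5 — Current: I = V / Z = 0.05729 + j0.07419 A = 0.09373∠52.3° A.
Step 6 — Complex power: S = V·I* = 17.84 + j2.404 VA.
Step 7 — Real power: P = Re(S) = 17.84 W.
Step 8 — Reactive power: Q = Im(S) = 2.404 VAR.
Step 9 — Apparent power: |S| = 18 VA.
Step 10 — Power factor: PF = P/|S| = 0.991 (lagging).

(a) P = 17.84 W  (b) Q = 2.404 VAR  (c) S = 18 VA  (d) PF = 0.991 (lagging)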